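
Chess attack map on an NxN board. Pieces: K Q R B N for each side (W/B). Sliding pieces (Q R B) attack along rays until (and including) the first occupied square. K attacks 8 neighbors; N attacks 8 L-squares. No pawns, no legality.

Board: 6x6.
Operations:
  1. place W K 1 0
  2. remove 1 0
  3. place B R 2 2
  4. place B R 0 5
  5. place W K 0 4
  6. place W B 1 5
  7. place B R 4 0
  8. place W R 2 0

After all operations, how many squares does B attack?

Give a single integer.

Op 1: place WK@(1,0)
Op 2: remove (1,0)
Op 3: place BR@(2,2)
Op 4: place BR@(0,5)
Op 5: place WK@(0,4)
Op 6: place WB@(1,5)
Op 7: place BR@(4,0)
Op 8: place WR@(2,0)
Per-piece attacks for B:
  BR@(0,5): attacks (0,4) (1,5) [ray(0,-1) blocked at (0,4); ray(1,0) blocked at (1,5)]
  BR@(2,2): attacks (2,3) (2,4) (2,5) (2,1) (2,0) (3,2) (4,2) (5,2) (1,2) (0,2) [ray(0,-1) blocked at (2,0)]
  BR@(4,0): attacks (4,1) (4,2) (4,3) (4,4) (4,5) (5,0) (3,0) (2,0) [ray(-1,0) blocked at (2,0)]
Union (18 distinct): (0,2) (0,4) (1,2) (1,5) (2,0) (2,1) (2,3) (2,4) (2,5) (3,0) (3,2) (4,1) (4,2) (4,3) (4,4) (4,5) (5,0) (5,2)

Answer: 18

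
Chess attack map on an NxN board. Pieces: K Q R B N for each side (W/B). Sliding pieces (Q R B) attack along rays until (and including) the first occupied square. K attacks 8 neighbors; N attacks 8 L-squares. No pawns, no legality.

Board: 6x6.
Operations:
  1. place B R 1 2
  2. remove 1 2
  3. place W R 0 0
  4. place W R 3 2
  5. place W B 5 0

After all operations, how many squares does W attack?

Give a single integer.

Answer: 20

Derivation:
Op 1: place BR@(1,2)
Op 2: remove (1,2)
Op 3: place WR@(0,0)
Op 4: place WR@(3,2)
Op 5: place WB@(5,0)
Per-piece attacks for W:
  WR@(0,0): attacks (0,1) (0,2) (0,3) (0,4) (0,5) (1,0) (2,0) (3,0) (4,0) (5,0) [ray(1,0) blocked at (5,0)]
  WR@(3,2): attacks (3,3) (3,4) (3,5) (3,1) (3,0) (4,2) (5,2) (2,2) (1,2) (0,2)
  WB@(5,0): attacks (4,1) (3,2) [ray(-1,1) blocked at (3,2)]
Union (20 distinct): (0,1) (0,2) (0,3) (0,4) (0,5) (1,0) (1,2) (2,0) (2,2) (3,0) (3,1) (3,2) (3,3) (3,4) (3,5) (4,0) (4,1) (4,2) (5,0) (5,2)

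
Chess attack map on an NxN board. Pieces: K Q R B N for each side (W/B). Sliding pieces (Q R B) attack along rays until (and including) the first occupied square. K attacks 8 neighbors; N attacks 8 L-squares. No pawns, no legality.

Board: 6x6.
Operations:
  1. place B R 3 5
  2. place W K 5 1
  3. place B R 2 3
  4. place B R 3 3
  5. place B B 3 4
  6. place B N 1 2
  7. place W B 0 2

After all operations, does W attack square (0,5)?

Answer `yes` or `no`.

Answer: no

Derivation:
Op 1: place BR@(3,5)
Op 2: place WK@(5,1)
Op 3: place BR@(2,3)
Op 4: place BR@(3,3)
Op 5: place BB@(3,4)
Op 6: place BN@(1,2)
Op 7: place WB@(0,2)
Per-piece attacks for W:
  WB@(0,2): attacks (1,3) (2,4) (3,5) (1,1) (2,0) [ray(1,1) blocked at (3,5)]
  WK@(5,1): attacks (5,2) (5,0) (4,1) (4,2) (4,0)
W attacks (0,5): no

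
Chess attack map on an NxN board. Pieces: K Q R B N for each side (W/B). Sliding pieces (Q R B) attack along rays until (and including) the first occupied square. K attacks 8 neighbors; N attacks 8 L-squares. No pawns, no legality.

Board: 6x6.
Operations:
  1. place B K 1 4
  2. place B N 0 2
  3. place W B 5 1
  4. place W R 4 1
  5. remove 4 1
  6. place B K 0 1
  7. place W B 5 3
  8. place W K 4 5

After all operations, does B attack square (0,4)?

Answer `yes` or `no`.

Answer: yes

Derivation:
Op 1: place BK@(1,4)
Op 2: place BN@(0,2)
Op 3: place WB@(5,1)
Op 4: place WR@(4,1)
Op 5: remove (4,1)
Op 6: place BK@(0,1)
Op 7: place WB@(5,3)
Op 8: place WK@(4,5)
Per-piece attacks for B:
  BK@(0,1): attacks (0,2) (0,0) (1,1) (1,2) (1,0)
  BN@(0,2): attacks (1,4) (2,3) (1,0) (2,1)
  BK@(1,4): attacks (1,5) (1,3) (2,4) (0,4) (2,5) (2,3) (0,5) (0,3)
B attacks (0,4): yes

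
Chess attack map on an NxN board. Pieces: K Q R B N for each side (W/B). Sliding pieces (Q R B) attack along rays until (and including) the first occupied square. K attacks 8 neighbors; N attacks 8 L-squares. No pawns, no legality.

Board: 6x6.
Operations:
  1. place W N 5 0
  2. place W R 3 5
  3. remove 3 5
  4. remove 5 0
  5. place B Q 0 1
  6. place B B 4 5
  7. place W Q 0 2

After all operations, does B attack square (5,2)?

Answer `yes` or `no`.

Answer: no

Derivation:
Op 1: place WN@(5,0)
Op 2: place WR@(3,5)
Op 3: remove (3,5)
Op 4: remove (5,0)
Op 5: place BQ@(0,1)
Op 6: place BB@(4,5)
Op 7: place WQ@(0,2)
Per-piece attacks for B:
  BQ@(0,1): attacks (0,2) (0,0) (1,1) (2,1) (3,1) (4,1) (5,1) (1,2) (2,3) (3,4) (4,5) (1,0) [ray(0,1) blocked at (0,2); ray(1,1) blocked at (4,5)]
  BB@(4,5): attacks (5,4) (3,4) (2,3) (1,2) (0,1) [ray(-1,-1) blocked at (0,1)]
B attacks (5,2): no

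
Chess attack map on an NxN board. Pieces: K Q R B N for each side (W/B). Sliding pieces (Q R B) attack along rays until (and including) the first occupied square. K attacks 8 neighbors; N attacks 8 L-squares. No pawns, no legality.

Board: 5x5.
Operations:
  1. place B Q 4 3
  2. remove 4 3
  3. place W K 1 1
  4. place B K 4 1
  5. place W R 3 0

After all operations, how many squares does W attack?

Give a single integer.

Op 1: place BQ@(4,3)
Op 2: remove (4,3)
Op 3: place WK@(1,1)
Op 4: place BK@(4,1)
Op 5: place WR@(3,0)
Per-piece attacks for W:
  WK@(1,1): attacks (1,2) (1,0) (2,1) (0,1) (2,2) (2,0) (0,2) (0,0)
  WR@(3,0): attacks (3,1) (3,2) (3,3) (3,4) (4,0) (2,0) (1,0) (0,0)
Union (13 distinct): (0,0) (0,1) (0,2) (1,0) (1,2) (2,0) (2,1) (2,2) (3,1) (3,2) (3,3) (3,4) (4,0)

Answer: 13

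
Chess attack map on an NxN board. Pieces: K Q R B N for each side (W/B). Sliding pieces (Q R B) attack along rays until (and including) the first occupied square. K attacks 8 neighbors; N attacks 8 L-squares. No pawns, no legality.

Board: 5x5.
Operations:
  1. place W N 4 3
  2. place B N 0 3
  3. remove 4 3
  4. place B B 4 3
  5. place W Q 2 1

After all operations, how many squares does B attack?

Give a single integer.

Op 1: place WN@(4,3)
Op 2: place BN@(0,3)
Op 3: remove (4,3)
Op 4: place BB@(4,3)
Op 5: place WQ@(2,1)
Per-piece attacks for B:
  BN@(0,3): attacks (2,4) (1,1) (2,2)
  BB@(4,3): attacks (3,4) (3,2) (2,1) [ray(-1,-1) blocked at (2,1)]
Union (6 distinct): (1,1) (2,1) (2,2) (2,4) (3,2) (3,4)

Answer: 6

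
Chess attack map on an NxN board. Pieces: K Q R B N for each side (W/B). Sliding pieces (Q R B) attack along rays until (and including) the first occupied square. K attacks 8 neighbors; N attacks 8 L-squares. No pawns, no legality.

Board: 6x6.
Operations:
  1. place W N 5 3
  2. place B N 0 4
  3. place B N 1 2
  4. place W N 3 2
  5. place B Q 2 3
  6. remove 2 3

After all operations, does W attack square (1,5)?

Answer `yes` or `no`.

Answer: no

Derivation:
Op 1: place WN@(5,3)
Op 2: place BN@(0,4)
Op 3: place BN@(1,2)
Op 4: place WN@(3,2)
Op 5: place BQ@(2,3)
Op 6: remove (2,3)
Per-piece attacks for W:
  WN@(3,2): attacks (4,4) (5,3) (2,4) (1,3) (4,0) (5,1) (2,0) (1,1)
  WN@(5,3): attacks (4,5) (3,4) (4,1) (3,2)
W attacks (1,5): no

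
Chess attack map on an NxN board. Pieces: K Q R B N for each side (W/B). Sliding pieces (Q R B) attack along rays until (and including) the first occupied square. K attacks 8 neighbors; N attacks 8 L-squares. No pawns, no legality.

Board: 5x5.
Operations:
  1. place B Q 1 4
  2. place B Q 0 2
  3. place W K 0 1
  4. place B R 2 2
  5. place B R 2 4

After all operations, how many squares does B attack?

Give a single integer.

Op 1: place BQ@(1,4)
Op 2: place BQ@(0,2)
Op 3: place WK@(0,1)
Op 4: place BR@(2,2)
Op 5: place BR@(2,4)
Per-piece attacks for B:
  BQ@(0,2): attacks (0,3) (0,4) (0,1) (1,2) (2,2) (1,3) (2,4) (1,1) (2,0) [ray(0,-1) blocked at (0,1); ray(1,0) blocked at (2,2); ray(1,1) blocked at (2,4)]
  BQ@(1,4): attacks (1,3) (1,2) (1,1) (1,0) (2,4) (0,4) (2,3) (3,2) (4,1) (0,3) [ray(1,0) blocked at (2,4)]
  BR@(2,2): attacks (2,3) (2,4) (2,1) (2,0) (3,2) (4,2) (1,2) (0,2) [ray(0,1) blocked at (2,4); ray(-1,0) blocked at (0,2)]
  BR@(2,4): attacks (2,3) (2,2) (3,4) (4,4) (1,4) [ray(0,-1) blocked at (2,2); ray(-1,0) blocked at (1,4)]
Union (19 distinct): (0,1) (0,2) (0,3) (0,4) (1,0) (1,1) (1,2) (1,3) (1,4) (2,0) (2,1) (2,2) (2,3) (2,4) (3,2) (3,4) (4,1) (4,2) (4,4)

Answer: 19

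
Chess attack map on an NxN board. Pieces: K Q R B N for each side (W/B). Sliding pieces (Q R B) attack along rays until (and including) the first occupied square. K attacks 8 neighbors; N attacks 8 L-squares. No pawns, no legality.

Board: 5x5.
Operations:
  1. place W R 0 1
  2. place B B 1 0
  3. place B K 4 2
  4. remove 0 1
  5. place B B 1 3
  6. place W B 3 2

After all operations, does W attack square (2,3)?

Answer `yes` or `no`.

Op 1: place WR@(0,1)
Op 2: place BB@(1,0)
Op 3: place BK@(4,2)
Op 4: remove (0,1)
Op 5: place BB@(1,3)
Op 6: place WB@(3,2)
Per-piece attacks for W:
  WB@(3,2): attacks (4,3) (4,1) (2,3) (1,4) (2,1) (1,0) [ray(-1,-1) blocked at (1,0)]
W attacks (2,3): yes

Answer: yes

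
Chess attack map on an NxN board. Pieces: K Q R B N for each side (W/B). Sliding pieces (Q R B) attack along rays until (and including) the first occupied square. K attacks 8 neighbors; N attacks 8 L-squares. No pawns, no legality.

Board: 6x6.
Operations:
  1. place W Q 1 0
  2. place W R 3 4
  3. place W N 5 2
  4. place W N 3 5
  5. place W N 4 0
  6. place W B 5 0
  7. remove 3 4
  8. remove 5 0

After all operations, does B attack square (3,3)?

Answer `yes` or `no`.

Op 1: place WQ@(1,0)
Op 2: place WR@(3,4)
Op 3: place WN@(5,2)
Op 4: place WN@(3,5)
Op 5: place WN@(4,0)
Op 6: place WB@(5,0)
Op 7: remove (3,4)
Op 8: remove (5,0)
Per-piece attacks for B:
B attacks (3,3): no

Answer: no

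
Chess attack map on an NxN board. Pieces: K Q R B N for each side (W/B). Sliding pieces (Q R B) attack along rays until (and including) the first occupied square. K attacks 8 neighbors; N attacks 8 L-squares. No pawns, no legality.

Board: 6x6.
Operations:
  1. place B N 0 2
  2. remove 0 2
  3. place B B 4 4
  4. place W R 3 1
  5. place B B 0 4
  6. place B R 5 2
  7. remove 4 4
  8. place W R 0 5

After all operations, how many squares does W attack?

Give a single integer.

Op 1: place BN@(0,2)
Op 2: remove (0,2)
Op 3: place BB@(4,4)
Op 4: place WR@(3,1)
Op 5: place BB@(0,4)
Op 6: place BR@(5,2)
Op 7: remove (4,4)
Op 8: place WR@(0,5)
Per-piece attacks for W:
  WR@(0,5): attacks (0,4) (1,5) (2,5) (3,5) (4,5) (5,5) [ray(0,-1) blocked at (0,4)]
  WR@(3,1): attacks (3,2) (3,3) (3,4) (3,5) (3,0) (4,1) (5,1) (2,1) (1,1) (0,1)
Union (15 distinct): (0,1) (0,4) (1,1) (1,5) (2,1) (2,5) (3,0) (3,2) (3,3) (3,4) (3,5) (4,1) (4,5) (5,1) (5,5)

Answer: 15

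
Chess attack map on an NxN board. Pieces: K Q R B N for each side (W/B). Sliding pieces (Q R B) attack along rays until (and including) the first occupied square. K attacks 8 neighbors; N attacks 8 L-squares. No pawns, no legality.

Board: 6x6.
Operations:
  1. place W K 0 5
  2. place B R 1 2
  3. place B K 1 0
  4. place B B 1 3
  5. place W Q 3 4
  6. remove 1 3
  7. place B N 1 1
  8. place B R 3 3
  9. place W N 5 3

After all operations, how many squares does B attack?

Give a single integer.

Answer: 20

Derivation:
Op 1: place WK@(0,5)
Op 2: place BR@(1,2)
Op 3: place BK@(1,0)
Op 4: place BB@(1,3)
Op 5: place WQ@(3,4)
Op 6: remove (1,3)
Op 7: place BN@(1,1)
Op 8: place BR@(3,3)
Op 9: place WN@(5,3)
Per-piece attacks for B:
  BK@(1,0): attacks (1,1) (2,0) (0,0) (2,1) (0,1)
  BN@(1,1): attacks (2,3) (3,2) (0,3) (3,0)
  BR@(1,2): attacks (1,3) (1,4) (1,5) (1,1) (2,2) (3,2) (4,2) (5,2) (0,2) [ray(0,-1) blocked at (1,1)]
  BR@(3,3): attacks (3,4) (3,2) (3,1) (3,0) (4,3) (5,3) (2,3) (1,3) (0,3) [ray(0,1) blocked at (3,4); ray(1,0) blocked at (5,3)]
Union (20 distinct): (0,0) (0,1) (0,2) (0,3) (1,1) (1,3) (1,4) (1,5) (2,0) (2,1) (2,2) (2,3) (3,0) (3,1) (3,2) (3,4) (4,2) (4,3) (5,2) (5,3)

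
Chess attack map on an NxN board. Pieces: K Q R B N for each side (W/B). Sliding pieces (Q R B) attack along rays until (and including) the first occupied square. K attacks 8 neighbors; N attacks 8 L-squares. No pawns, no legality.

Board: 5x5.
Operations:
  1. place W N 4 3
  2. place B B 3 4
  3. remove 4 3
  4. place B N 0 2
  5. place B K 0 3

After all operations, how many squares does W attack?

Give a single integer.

Answer: 0

Derivation:
Op 1: place WN@(4,3)
Op 2: place BB@(3,4)
Op 3: remove (4,3)
Op 4: place BN@(0,2)
Op 5: place BK@(0,3)
Per-piece attacks for W:
Union (0 distinct): (none)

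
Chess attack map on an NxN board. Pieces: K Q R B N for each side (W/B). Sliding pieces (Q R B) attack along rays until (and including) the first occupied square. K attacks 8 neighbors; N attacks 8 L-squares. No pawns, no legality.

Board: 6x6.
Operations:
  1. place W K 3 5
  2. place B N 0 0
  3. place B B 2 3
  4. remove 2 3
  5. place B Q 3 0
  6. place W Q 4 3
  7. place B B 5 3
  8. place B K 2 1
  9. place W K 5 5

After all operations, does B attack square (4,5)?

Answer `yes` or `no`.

Op 1: place WK@(3,5)
Op 2: place BN@(0,0)
Op 3: place BB@(2,3)
Op 4: remove (2,3)
Op 5: place BQ@(3,0)
Op 6: place WQ@(4,3)
Op 7: place BB@(5,3)
Op 8: place BK@(2,1)
Op 9: place WK@(5,5)
Per-piece attacks for B:
  BN@(0,0): attacks (1,2) (2,1)
  BK@(2,1): attacks (2,2) (2,0) (3,1) (1,1) (3,2) (3,0) (1,2) (1,0)
  BQ@(3,0): attacks (3,1) (3,2) (3,3) (3,4) (3,5) (4,0) (5,0) (2,0) (1,0) (0,0) (4,1) (5,2) (2,1) [ray(0,1) blocked at (3,5); ray(-1,0) blocked at (0,0); ray(-1,1) blocked at (2,1)]
  BB@(5,3): attacks (4,4) (3,5) (4,2) (3,1) (2,0) [ray(-1,1) blocked at (3,5)]
B attacks (4,5): no

Answer: no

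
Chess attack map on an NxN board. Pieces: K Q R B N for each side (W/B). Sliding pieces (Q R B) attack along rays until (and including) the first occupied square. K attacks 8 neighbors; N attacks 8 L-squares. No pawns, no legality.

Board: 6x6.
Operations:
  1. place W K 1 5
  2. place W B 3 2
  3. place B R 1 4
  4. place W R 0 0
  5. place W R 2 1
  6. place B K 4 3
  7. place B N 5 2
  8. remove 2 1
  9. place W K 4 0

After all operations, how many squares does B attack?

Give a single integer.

Op 1: place WK@(1,5)
Op 2: place WB@(3,2)
Op 3: place BR@(1,4)
Op 4: place WR@(0,0)
Op 5: place WR@(2,1)
Op 6: place BK@(4,3)
Op 7: place BN@(5,2)
Op 8: remove (2,1)
Op 9: place WK@(4,0)
Per-piece attacks for B:
  BR@(1,4): attacks (1,5) (1,3) (1,2) (1,1) (1,0) (2,4) (3,4) (4,4) (5,4) (0,4) [ray(0,1) blocked at (1,5)]
  BK@(4,3): attacks (4,4) (4,2) (5,3) (3,3) (5,4) (5,2) (3,4) (3,2)
  BN@(5,2): attacks (4,4) (3,3) (4,0) (3,1)
Union (17 distinct): (0,4) (1,0) (1,1) (1,2) (1,3) (1,5) (2,4) (3,1) (3,2) (3,3) (3,4) (4,0) (4,2) (4,4) (5,2) (5,3) (5,4)

Answer: 17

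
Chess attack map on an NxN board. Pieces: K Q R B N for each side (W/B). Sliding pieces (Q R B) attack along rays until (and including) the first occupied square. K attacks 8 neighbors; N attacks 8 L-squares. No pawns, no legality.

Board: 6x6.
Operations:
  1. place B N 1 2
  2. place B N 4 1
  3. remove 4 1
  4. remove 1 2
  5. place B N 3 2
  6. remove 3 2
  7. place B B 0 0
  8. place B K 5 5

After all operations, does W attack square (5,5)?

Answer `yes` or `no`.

Op 1: place BN@(1,2)
Op 2: place BN@(4,1)
Op 3: remove (4,1)
Op 4: remove (1,2)
Op 5: place BN@(3,2)
Op 6: remove (3,2)
Op 7: place BB@(0,0)
Op 8: place BK@(5,5)
Per-piece attacks for W:
W attacks (5,5): no

Answer: no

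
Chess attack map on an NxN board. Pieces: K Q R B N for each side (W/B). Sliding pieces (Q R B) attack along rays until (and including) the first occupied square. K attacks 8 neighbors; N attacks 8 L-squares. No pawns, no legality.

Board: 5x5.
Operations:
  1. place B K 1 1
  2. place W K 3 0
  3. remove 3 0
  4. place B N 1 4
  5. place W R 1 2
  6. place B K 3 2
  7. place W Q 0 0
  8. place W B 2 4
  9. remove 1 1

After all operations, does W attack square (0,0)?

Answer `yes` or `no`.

Op 1: place BK@(1,1)
Op 2: place WK@(3,0)
Op 3: remove (3,0)
Op 4: place BN@(1,4)
Op 5: place WR@(1,2)
Op 6: place BK@(3,2)
Op 7: place WQ@(0,0)
Op 8: place WB@(2,4)
Op 9: remove (1,1)
Per-piece attacks for W:
  WQ@(0,0): attacks (0,1) (0,2) (0,3) (0,4) (1,0) (2,0) (3,0) (4,0) (1,1) (2,2) (3,3) (4,4)
  WR@(1,2): attacks (1,3) (1,4) (1,1) (1,0) (2,2) (3,2) (0,2) [ray(0,1) blocked at (1,4); ray(1,0) blocked at (3,2)]
  WB@(2,4): attacks (3,3) (4,2) (1,3) (0,2)
W attacks (0,0): no

Answer: no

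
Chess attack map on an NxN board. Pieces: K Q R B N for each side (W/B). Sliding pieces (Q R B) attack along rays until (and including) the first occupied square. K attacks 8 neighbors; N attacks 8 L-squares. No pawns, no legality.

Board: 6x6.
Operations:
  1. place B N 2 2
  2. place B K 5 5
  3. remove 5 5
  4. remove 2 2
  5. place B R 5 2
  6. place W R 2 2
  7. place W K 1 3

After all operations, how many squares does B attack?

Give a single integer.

Op 1: place BN@(2,2)
Op 2: place BK@(5,5)
Op 3: remove (5,5)
Op 4: remove (2,2)
Op 5: place BR@(5,2)
Op 6: place WR@(2,2)
Op 7: place WK@(1,3)
Per-piece attacks for B:
  BR@(5,2): attacks (5,3) (5,4) (5,5) (5,1) (5,0) (4,2) (3,2) (2,2) [ray(-1,0) blocked at (2,2)]
Union (8 distinct): (2,2) (3,2) (4,2) (5,0) (5,1) (5,3) (5,4) (5,5)

Answer: 8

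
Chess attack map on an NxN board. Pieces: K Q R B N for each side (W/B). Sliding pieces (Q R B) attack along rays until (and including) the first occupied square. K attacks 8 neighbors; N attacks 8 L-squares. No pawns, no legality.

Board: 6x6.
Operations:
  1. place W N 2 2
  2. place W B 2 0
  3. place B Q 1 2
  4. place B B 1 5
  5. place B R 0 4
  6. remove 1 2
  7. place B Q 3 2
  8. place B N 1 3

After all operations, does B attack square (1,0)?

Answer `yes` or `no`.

Answer: yes

Derivation:
Op 1: place WN@(2,2)
Op 2: place WB@(2,0)
Op 3: place BQ@(1,2)
Op 4: place BB@(1,5)
Op 5: place BR@(0,4)
Op 6: remove (1,2)
Op 7: place BQ@(3,2)
Op 8: place BN@(1,3)
Per-piece attacks for B:
  BR@(0,4): attacks (0,5) (0,3) (0,2) (0,1) (0,0) (1,4) (2,4) (3,4) (4,4) (5,4)
  BN@(1,3): attacks (2,5) (3,4) (0,5) (2,1) (3,2) (0,1)
  BB@(1,5): attacks (2,4) (3,3) (4,2) (5,1) (0,4) [ray(-1,-1) blocked at (0,4)]
  BQ@(3,2): attacks (3,3) (3,4) (3,5) (3,1) (3,0) (4,2) (5,2) (2,2) (4,3) (5,4) (4,1) (5,0) (2,3) (1,4) (0,5) (2,1) (1,0) [ray(-1,0) blocked at (2,2)]
B attacks (1,0): yes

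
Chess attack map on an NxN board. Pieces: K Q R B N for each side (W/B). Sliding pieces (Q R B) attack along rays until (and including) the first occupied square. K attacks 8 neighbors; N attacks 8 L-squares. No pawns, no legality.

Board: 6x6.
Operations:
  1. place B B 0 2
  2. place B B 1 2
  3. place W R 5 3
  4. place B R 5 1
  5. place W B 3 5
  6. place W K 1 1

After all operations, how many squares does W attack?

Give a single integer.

Op 1: place BB@(0,2)
Op 2: place BB@(1,2)
Op 3: place WR@(5,3)
Op 4: place BR@(5,1)
Op 5: place WB@(3,5)
Op 6: place WK@(1,1)
Per-piece attacks for W:
  WK@(1,1): attacks (1,2) (1,0) (2,1) (0,1) (2,2) (2,0) (0,2) (0,0)
  WB@(3,5): attacks (4,4) (5,3) (2,4) (1,3) (0,2) [ray(1,-1) blocked at (5,3); ray(-1,-1) blocked at (0,2)]
  WR@(5,3): attacks (5,4) (5,5) (5,2) (5,1) (4,3) (3,3) (2,3) (1,3) (0,3) [ray(0,-1) blocked at (5,1)]
Union (20 distinct): (0,0) (0,1) (0,2) (0,3) (1,0) (1,2) (1,3) (2,0) (2,1) (2,2) (2,3) (2,4) (3,3) (4,3) (4,4) (5,1) (5,2) (5,3) (5,4) (5,5)

Answer: 20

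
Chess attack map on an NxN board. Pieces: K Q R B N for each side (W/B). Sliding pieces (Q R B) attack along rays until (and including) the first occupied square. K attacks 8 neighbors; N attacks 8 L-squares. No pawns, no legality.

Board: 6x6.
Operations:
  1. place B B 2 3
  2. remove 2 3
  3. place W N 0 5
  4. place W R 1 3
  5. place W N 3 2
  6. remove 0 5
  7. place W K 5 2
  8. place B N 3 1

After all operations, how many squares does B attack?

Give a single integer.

Op 1: place BB@(2,3)
Op 2: remove (2,3)
Op 3: place WN@(0,5)
Op 4: place WR@(1,3)
Op 5: place WN@(3,2)
Op 6: remove (0,5)
Op 7: place WK@(5,2)
Op 8: place BN@(3,1)
Per-piece attacks for B:
  BN@(3,1): attacks (4,3) (5,2) (2,3) (1,2) (5,0) (1,0)
Union (6 distinct): (1,0) (1,2) (2,3) (4,3) (5,0) (5,2)

Answer: 6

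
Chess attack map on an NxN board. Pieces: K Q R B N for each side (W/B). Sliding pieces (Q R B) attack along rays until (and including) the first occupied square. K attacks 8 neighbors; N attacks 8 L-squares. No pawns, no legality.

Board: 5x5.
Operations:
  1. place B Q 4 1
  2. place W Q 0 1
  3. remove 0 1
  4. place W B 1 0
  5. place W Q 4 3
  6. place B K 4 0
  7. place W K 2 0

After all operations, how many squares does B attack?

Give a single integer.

Answer: 12

Derivation:
Op 1: place BQ@(4,1)
Op 2: place WQ@(0,1)
Op 3: remove (0,1)
Op 4: place WB@(1,0)
Op 5: place WQ@(4,3)
Op 6: place BK@(4,0)
Op 7: place WK@(2,0)
Per-piece attacks for B:
  BK@(4,0): attacks (4,1) (3,0) (3,1)
  BQ@(4,1): attacks (4,2) (4,3) (4,0) (3,1) (2,1) (1,1) (0,1) (3,2) (2,3) (1,4) (3,0) [ray(0,1) blocked at (4,3); ray(0,-1) blocked at (4,0)]
Union (12 distinct): (0,1) (1,1) (1,4) (2,1) (2,3) (3,0) (3,1) (3,2) (4,0) (4,1) (4,2) (4,3)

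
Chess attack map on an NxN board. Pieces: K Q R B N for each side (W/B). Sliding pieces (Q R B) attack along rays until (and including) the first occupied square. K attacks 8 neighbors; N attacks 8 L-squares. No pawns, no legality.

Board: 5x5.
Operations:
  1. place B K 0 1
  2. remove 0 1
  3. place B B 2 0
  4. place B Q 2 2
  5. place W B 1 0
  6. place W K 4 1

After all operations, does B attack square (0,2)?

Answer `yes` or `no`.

Answer: yes

Derivation:
Op 1: place BK@(0,1)
Op 2: remove (0,1)
Op 3: place BB@(2,0)
Op 4: place BQ@(2,2)
Op 5: place WB@(1,0)
Op 6: place WK@(4,1)
Per-piece attacks for B:
  BB@(2,0): attacks (3,1) (4,2) (1,1) (0,2)
  BQ@(2,2): attacks (2,3) (2,4) (2,1) (2,0) (3,2) (4,2) (1,2) (0,2) (3,3) (4,4) (3,1) (4,0) (1,3) (0,4) (1,1) (0,0) [ray(0,-1) blocked at (2,0)]
B attacks (0,2): yes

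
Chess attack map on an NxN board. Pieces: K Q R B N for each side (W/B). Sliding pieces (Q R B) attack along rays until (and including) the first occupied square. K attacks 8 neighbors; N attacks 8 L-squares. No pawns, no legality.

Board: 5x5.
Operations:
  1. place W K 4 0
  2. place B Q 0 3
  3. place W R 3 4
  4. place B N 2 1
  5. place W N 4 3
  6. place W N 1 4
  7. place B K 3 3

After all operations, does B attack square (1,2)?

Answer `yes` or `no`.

Op 1: place WK@(4,0)
Op 2: place BQ@(0,3)
Op 3: place WR@(3,4)
Op 4: place BN@(2,1)
Op 5: place WN@(4,3)
Op 6: place WN@(1,4)
Op 7: place BK@(3,3)
Per-piece attacks for B:
  BQ@(0,3): attacks (0,4) (0,2) (0,1) (0,0) (1,3) (2,3) (3,3) (1,4) (1,2) (2,1) [ray(1,0) blocked at (3,3); ray(1,1) blocked at (1,4); ray(1,-1) blocked at (2,1)]
  BN@(2,1): attacks (3,3) (4,2) (1,3) (0,2) (4,0) (0,0)
  BK@(3,3): attacks (3,4) (3,2) (4,3) (2,3) (4,4) (4,2) (2,4) (2,2)
B attacks (1,2): yes

Answer: yes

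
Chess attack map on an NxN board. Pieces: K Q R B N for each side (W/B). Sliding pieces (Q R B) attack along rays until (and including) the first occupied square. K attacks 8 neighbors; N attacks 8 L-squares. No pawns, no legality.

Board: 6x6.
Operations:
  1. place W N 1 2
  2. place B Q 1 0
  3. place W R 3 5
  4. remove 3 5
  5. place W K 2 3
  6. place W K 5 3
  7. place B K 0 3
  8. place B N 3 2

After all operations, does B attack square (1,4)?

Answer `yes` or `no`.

Op 1: place WN@(1,2)
Op 2: place BQ@(1,0)
Op 3: place WR@(3,5)
Op 4: remove (3,5)
Op 5: place WK@(2,3)
Op 6: place WK@(5,3)
Op 7: place BK@(0,3)
Op 8: place BN@(3,2)
Per-piece attacks for B:
  BK@(0,3): attacks (0,4) (0,2) (1,3) (1,4) (1,2)
  BQ@(1,0): attacks (1,1) (1,2) (2,0) (3,0) (4,0) (5,0) (0,0) (2,1) (3,2) (0,1) [ray(0,1) blocked at (1,2); ray(1,1) blocked at (3,2)]
  BN@(3,2): attacks (4,4) (5,3) (2,4) (1,3) (4,0) (5,1) (2,0) (1,1)
B attacks (1,4): yes

Answer: yes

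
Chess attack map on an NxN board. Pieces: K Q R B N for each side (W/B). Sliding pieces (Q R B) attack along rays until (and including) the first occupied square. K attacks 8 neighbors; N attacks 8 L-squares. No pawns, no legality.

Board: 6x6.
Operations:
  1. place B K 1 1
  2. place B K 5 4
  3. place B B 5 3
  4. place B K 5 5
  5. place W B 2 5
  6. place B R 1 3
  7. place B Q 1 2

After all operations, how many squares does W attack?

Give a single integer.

Answer: 5

Derivation:
Op 1: place BK@(1,1)
Op 2: place BK@(5,4)
Op 3: place BB@(5,3)
Op 4: place BK@(5,5)
Op 5: place WB@(2,5)
Op 6: place BR@(1,3)
Op 7: place BQ@(1,2)
Per-piece attacks for W:
  WB@(2,5): attacks (3,4) (4,3) (5,2) (1,4) (0,3)
Union (5 distinct): (0,3) (1,4) (3,4) (4,3) (5,2)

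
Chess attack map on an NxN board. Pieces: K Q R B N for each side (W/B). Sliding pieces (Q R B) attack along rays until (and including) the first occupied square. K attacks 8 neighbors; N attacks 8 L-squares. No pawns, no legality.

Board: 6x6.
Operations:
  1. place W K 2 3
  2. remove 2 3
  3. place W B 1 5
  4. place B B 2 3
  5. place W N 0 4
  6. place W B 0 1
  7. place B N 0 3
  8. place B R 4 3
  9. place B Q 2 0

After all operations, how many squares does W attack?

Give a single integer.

Op 1: place WK@(2,3)
Op 2: remove (2,3)
Op 3: place WB@(1,5)
Op 4: place BB@(2,3)
Op 5: place WN@(0,4)
Op 6: place WB@(0,1)
Op 7: place BN@(0,3)
Op 8: place BR@(4,3)
Op 9: place BQ@(2,0)
Per-piece attacks for W:
  WB@(0,1): attacks (1,2) (2,3) (1,0) [ray(1,1) blocked at (2,3)]
  WN@(0,4): attacks (2,5) (1,2) (2,3)
  WB@(1,5): attacks (2,4) (3,3) (4,2) (5,1) (0,4) [ray(-1,-1) blocked at (0,4)]
Union (9 distinct): (0,4) (1,0) (1,2) (2,3) (2,4) (2,5) (3,3) (4,2) (5,1)

Answer: 9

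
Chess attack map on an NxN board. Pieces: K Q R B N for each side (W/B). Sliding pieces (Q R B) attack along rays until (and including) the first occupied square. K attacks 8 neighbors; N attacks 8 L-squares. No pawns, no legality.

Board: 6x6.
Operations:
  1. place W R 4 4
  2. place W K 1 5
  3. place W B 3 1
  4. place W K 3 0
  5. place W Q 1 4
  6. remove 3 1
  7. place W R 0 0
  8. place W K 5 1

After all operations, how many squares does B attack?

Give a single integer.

Op 1: place WR@(4,4)
Op 2: place WK@(1,5)
Op 3: place WB@(3,1)
Op 4: place WK@(3,0)
Op 5: place WQ@(1,4)
Op 6: remove (3,1)
Op 7: place WR@(0,0)
Op 8: place WK@(5,1)
Per-piece attacks for B:
Union (0 distinct): (none)

Answer: 0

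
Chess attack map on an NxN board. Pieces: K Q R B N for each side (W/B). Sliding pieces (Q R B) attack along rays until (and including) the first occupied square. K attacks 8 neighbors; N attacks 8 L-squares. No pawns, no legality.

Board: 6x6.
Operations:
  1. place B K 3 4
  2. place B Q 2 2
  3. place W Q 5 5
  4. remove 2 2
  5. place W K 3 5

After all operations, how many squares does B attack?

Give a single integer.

Op 1: place BK@(3,4)
Op 2: place BQ@(2,2)
Op 3: place WQ@(5,5)
Op 4: remove (2,2)
Op 5: place WK@(3,5)
Per-piece attacks for B:
  BK@(3,4): attacks (3,5) (3,3) (4,4) (2,4) (4,5) (4,3) (2,5) (2,3)
Union (8 distinct): (2,3) (2,4) (2,5) (3,3) (3,5) (4,3) (4,4) (4,5)

Answer: 8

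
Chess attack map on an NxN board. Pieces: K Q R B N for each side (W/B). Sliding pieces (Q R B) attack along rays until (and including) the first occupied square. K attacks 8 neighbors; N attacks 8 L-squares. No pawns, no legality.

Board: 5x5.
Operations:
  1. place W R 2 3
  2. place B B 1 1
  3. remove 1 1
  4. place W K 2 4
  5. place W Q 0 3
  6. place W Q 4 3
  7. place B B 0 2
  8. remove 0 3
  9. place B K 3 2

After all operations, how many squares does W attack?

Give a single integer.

Answer: 16

Derivation:
Op 1: place WR@(2,3)
Op 2: place BB@(1,1)
Op 3: remove (1,1)
Op 4: place WK@(2,4)
Op 5: place WQ@(0,3)
Op 6: place WQ@(4,3)
Op 7: place BB@(0,2)
Op 8: remove (0,3)
Op 9: place BK@(3,2)
Per-piece attacks for W:
  WR@(2,3): attacks (2,4) (2,2) (2,1) (2,0) (3,3) (4,3) (1,3) (0,3) [ray(0,1) blocked at (2,4); ray(1,0) blocked at (4,3)]
  WK@(2,4): attacks (2,3) (3,4) (1,4) (3,3) (1,3)
  WQ@(4,3): attacks (4,4) (4,2) (4,1) (4,0) (3,3) (2,3) (3,4) (3,2) [ray(-1,0) blocked at (2,3); ray(-1,-1) blocked at (3,2)]
Union (16 distinct): (0,3) (1,3) (1,4) (2,0) (2,1) (2,2) (2,3) (2,4) (3,2) (3,3) (3,4) (4,0) (4,1) (4,2) (4,3) (4,4)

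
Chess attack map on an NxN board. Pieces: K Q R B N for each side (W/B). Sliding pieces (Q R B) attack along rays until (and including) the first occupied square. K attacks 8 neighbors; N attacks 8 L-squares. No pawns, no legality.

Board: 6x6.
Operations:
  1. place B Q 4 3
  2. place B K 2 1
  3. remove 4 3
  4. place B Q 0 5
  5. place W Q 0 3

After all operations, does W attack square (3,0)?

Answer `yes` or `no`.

Op 1: place BQ@(4,3)
Op 2: place BK@(2,1)
Op 3: remove (4,3)
Op 4: place BQ@(0,5)
Op 5: place WQ@(0,3)
Per-piece attacks for W:
  WQ@(0,3): attacks (0,4) (0,5) (0,2) (0,1) (0,0) (1,3) (2,3) (3,3) (4,3) (5,3) (1,4) (2,5) (1,2) (2,1) [ray(0,1) blocked at (0,5); ray(1,-1) blocked at (2,1)]
W attacks (3,0): no

Answer: no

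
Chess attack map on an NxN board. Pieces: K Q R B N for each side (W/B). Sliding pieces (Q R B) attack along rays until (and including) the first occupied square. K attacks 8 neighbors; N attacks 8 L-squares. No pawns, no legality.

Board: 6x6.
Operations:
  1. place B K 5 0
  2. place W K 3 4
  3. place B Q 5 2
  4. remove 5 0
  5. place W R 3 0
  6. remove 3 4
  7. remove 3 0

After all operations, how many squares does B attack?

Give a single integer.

Op 1: place BK@(5,0)
Op 2: place WK@(3,4)
Op 3: place BQ@(5,2)
Op 4: remove (5,0)
Op 5: place WR@(3,0)
Op 6: remove (3,4)
Op 7: remove (3,0)
Per-piece attacks for B:
  BQ@(5,2): attacks (5,3) (5,4) (5,5) (5,1) (5,0) (4,2) (3,2) (2,2) (1,2) (0,2) (4,3) (3,4) (2,5) (4,1) (3,0)
Union (15 distinct): (0,2) (1,2) (2,2) (2,5) (3,0) (3,2) (3,4) (4,1) (4,2) (4,3) (5,0) (5,1) (5,3) (5,4) (5,5)

Answer: 15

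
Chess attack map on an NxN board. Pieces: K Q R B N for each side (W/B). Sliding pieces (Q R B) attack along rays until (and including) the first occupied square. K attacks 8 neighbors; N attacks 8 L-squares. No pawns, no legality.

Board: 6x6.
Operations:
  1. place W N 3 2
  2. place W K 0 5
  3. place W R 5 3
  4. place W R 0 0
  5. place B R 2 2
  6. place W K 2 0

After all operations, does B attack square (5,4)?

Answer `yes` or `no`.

Op 1: place WN@(3,2)
Op 2: place WK@(0,5)
Op 3: place WR@(5,3)
Op 4: place WR@(0,0)
Op 5: place BR@(2,2)
Op 6: place WK@(2,0)
Per-piece attacks for B:
  BR@(2,2): attacks (2,3) (2,4) (2,5) (2,1) (2,0) (3,2) (1,2) (0,2) [ray(0,-1) blocked at (2,0); ray(1,0) blocked at (3,2)]
B attacks (5,4): no

Answer: no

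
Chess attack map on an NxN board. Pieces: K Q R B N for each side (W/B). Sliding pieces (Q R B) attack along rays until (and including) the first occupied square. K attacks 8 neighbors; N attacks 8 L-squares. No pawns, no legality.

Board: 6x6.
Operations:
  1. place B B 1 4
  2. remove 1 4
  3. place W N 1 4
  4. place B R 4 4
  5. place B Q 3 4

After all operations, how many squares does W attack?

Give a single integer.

Op 1: place BB@(1,4)
Op 2: remove (1,4)
Op 3: place WN@(1,4)
Op 4: place BR@(4,4)
Op 5: place BQ@(3,4)
Per-piece attacks for W:
  WN@(1,4): attacks (3,5) (2,2) (3,3) (0,2)
Union (4 distinct): (0,2) (2,2) (3,3) (3,5)

Answer: 4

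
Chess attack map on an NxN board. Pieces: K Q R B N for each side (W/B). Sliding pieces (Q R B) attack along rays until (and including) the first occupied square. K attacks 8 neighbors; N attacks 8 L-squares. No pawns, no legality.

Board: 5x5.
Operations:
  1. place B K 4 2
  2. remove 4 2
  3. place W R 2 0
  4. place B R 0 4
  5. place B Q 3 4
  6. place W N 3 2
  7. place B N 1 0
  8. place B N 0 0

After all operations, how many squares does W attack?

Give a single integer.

Answer: 11

Derivation:
Op 1: place BK@(4,2)
Op 2: remove (4,2)
Op 3: place WR@(2,0)
Op 4: place BR@(0,4)
Op 5: place BQ@(3,4)
Op 6: place WN@(3,2)
Op 7: place BN@(1,0)
Op 8: place BN@(0,0)
Per-piece attacks for W:
  WR@(2,0): attacks (2,1) (2,2) (2,3) (2,4) (3,0) (4,0) (1,0) [ray(-1,0) blocked at (1,0)]
  WN@(3,2): attacks (4,4) (2,4) (1,3) (4,0) (2,0) (1,1)
Union (11 distinct): (1,0) (1,1) (1,3) (2,0) (2,1) (2,2) (2,3) (2,4) (3,0) (4,0) (4,4)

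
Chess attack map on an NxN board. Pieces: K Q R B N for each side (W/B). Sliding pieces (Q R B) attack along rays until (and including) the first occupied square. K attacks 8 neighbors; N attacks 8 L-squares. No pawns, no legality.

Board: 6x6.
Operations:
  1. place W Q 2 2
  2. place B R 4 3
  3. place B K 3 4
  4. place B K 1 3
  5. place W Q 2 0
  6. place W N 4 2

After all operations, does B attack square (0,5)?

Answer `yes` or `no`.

Answer: no

Derivation:
Op 1: place WQ@(2,2)
Op 2: place BR@(4,3)
Op 3: place BK@(3,4)
Op 4: place BK@(1,3)
Op 5: place WQ@(2,0)
Op 6: place WN@(4,2)
Per-piece attacks for B:
  BK@(1,3): attacks (1,4) (1,2) (2,3) (0,3) (2,4) (2,2) (0,4) (0,2)
  BK@(3,4): attacks (3,5) (3,3) (4,4) (2,4) (4,5) (4,3) (2,5) (2,3)
  BR@(4,3): attacks (4,4) (4,5) (4,2) (5,3) (3,3) (2,3) (1,3) [ray(0,-1) blocked at (4,2); ray(-1,0) blocked at (1,3)]
B attacks (0,5): no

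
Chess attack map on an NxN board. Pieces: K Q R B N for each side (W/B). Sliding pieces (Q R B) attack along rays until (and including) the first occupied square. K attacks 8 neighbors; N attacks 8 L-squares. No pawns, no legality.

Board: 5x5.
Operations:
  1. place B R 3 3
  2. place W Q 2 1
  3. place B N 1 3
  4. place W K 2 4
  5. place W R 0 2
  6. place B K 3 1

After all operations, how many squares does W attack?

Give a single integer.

Op 1: place BR@(3,3)
Op 2: place WQ@(2,1)
Op 3: place BN@(1,3)
Op 4: place WK@(2,4)
Op 5: place WR@(0,2)
Op 6: place BK@(3,1)
Per-piece attacks for W:
  WR@(0,2): attacks (0,3) (0,4) (0,1) (0,0) (1,2) (2,2) (3,2) (4,2)
  WQ@(2,1): attacks (2,2) (2,3) (2,4) (2,0) (3,1) (1,1) (0,1) (3,2) (4,3) (3,0) (1,2) (0,3) (1,0) [ray(0,1) blocked at (2,4); ray(1,0) blocked at (3,1)]
  WK@(2,4): attacks (2,3) (3,4) (1,4) (3,3) (1,3)
Union (20 distinct): (0,0) (0,1) (0,3) (0,4) (1,0) (1,1) (1,2) (1,3) (1,4) (2,0) (2,2) (2,3) (2,4) (3,0) (3,1) (3,2) (3,3) (3,4) (4,2) (4,3)

Answer: 20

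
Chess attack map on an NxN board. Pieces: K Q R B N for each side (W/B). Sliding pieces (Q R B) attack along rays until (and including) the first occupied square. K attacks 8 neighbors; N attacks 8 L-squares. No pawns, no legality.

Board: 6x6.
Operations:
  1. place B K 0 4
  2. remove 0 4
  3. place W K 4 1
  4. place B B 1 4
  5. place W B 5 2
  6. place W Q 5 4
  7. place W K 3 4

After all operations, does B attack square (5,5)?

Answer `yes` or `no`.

Op 1: place BK@(0,4)
Op 2: remove (0,4)
Op 3: place WK@(4,1)
Op 4: place BB@(1,4)
Op 5: place WB@(5,2)
Op 6: place WQ@(5,4)
Op 7: place WK@(3,4)
Per-piece attacks for B:
  BB@(1,4): attacks (2,5) (2,3) (3,2) (4,1) (0,5) (0,3) [ray(1,-1) blocked at (4,1)]
B attacks (5,5): no

Answer: no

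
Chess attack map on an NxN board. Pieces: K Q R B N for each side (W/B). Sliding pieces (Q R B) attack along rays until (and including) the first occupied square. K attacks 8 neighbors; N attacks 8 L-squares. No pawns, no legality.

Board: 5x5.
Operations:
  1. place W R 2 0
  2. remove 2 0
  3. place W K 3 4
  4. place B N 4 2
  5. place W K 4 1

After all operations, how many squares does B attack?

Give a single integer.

Op 1: place WR@(2,0)
Op 2: remove (2,0)
Op 3: place WK@(3,4)
Op 4: place BN@(4,2)
Op 5: place WK@(4,1)
Per-piece attacks for B:
  BN@(4,2): attacks (3,4) (2,3) (3,0) (2,1)
Union (4 distinct): (2,1) (2,3) (3,0) (3,4)

Answer: 4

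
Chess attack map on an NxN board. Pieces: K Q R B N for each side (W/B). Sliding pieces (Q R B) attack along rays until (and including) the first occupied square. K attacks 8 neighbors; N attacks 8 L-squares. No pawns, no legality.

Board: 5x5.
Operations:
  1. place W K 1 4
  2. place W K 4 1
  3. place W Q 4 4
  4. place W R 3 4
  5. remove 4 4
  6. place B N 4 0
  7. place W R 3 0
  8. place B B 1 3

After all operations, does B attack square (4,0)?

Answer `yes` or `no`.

Op 1: place WK@(1,4)
Op 2: place WK@(4,1)
Op 3: place WQ@(4,4)
Op 4: place WR@(3,4)
Op 5: remove (4,4)
Op 6: place BN@(4,0)
Op 7: place WR@(3,0)
Op 8: place BB@(1,3)
Per-piece attacks for B:
  BB@(1,3): attacks (2,4) (2,2) (3,1) (4,0) (0,4) (0,2) [ray(1,-1) blocked at (4,0)]
  BN@(4,0): attacks (3,2) (2,1)
B attacks (4,0): yes

Answer: yes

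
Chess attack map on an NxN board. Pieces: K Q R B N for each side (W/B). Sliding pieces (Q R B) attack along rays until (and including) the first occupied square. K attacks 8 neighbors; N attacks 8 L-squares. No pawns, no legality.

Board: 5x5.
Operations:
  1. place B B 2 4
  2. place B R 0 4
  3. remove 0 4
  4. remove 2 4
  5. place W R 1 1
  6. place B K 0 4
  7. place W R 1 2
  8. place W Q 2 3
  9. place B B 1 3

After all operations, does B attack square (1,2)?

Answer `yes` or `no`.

Op 1: place BB@(2,4)
Op 2: place BR@(0,4)
Op 3: remove (0,4)
Op 4: remove (2,4)
Op 5: place WR@(1,1)
Op 6: place BK@(0,4)
Op 7: place WR@(1,2)
Op 8: place WQ@(2,3)
Op 9: place BB@(1,3)
Per-piece attacks for B:
  BK@(0,4): attacks (0,3) (1,4) (1,3)
  BB@(1,3): attacks (2,4) (2,2) (3,1) (4,0) (0,4) (0,2) [ray(-1,1) blocked at (0,4)]
B attacks (1,2): no

Answer: no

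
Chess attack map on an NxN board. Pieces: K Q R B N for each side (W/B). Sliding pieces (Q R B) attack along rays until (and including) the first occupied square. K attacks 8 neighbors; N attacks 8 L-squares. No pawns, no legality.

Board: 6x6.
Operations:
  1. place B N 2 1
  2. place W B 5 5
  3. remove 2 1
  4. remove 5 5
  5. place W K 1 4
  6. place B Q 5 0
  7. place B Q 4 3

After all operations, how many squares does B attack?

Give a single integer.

Answer: 23

Derivation:
Op 1: place BN@(2,1)
Op 2: place WB@(5,5)
Op 3: remove (2,1)
Op 4: remove (5,5)
Op 5: place WK@(1,4)
Op 6: place BQ@(5,0)
Op 7: place BQ@(4,3)
Per-piece attacks for B:
  BQ@(4,3): attacks (4,4) (4,5) (4,2) (4,1) (4,0) (5,3) (3,3) (2,3) (1,3) (0,3) (5,4) (5,2) (3,4) (2,5) (3,2) (2,1) (1,0)
  BQ@(5,0): attacks (5,1) (5,2) (5,3) (5,4) (5,5) (4,0) (3,0) (2,0) (1,0) (0,0) (4,1) (3,2) (2,3) (1,4) [ray(-1,1) blocked at (1,4)]
Union (23 distinct): (0,0) (0,3) (1,0) (1,3) (1,4) (2,0) (2,1) (2,3) (2,5) (3,0) (3,2) (3,3) (3,4) (4,0) (4,1) (4,2) (4,4) (4,5) (5,1) (5,2) (5,3) (5,4) (5,5)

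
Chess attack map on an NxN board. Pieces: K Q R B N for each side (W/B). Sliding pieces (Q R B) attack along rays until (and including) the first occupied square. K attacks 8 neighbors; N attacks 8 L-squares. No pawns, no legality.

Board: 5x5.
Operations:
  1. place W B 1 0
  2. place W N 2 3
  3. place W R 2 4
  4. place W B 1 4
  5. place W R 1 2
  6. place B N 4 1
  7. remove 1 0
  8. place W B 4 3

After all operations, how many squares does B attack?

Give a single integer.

Answer: 3

Derivation:
Op 1: place WB@(1,0)
Op 2: place WN@(2,3)
Op 3: place WR@(2,4)
Op 4: place WB@(1,4)
Op 5: place WR@(1,2)
Op 6: place BN@(4,1)
Op 7: remove (1,0)
Op 8: place WB@(4,3)
Per-piece attacks for B:
  BN@(4,1): attacks (3,3) (2,2) (2,0)
Union (3 distinct): (2,0) (2,2) (3,3)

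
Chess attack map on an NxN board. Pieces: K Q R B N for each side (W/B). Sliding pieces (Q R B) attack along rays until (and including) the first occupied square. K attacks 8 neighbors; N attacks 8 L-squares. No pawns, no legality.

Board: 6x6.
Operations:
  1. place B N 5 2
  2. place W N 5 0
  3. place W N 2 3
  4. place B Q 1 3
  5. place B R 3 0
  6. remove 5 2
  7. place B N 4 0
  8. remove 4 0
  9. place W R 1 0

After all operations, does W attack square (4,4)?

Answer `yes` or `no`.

Answer: yes

Derivation:
Op 1: place BN@(5,2)
Op 2: place WN@(5,0)
Op 3: place WN@(2,3)
Op 4: place BQ@(1,3)
Op 5: place BR@(3,0)
Op 6: remove (5,2)
Op 7: place BN@(4,0)
Op 8: remove (4,0)
Op 9: place WR@(1,0)
Per-piece attacks for W:
  WR@(1,0): attacks (1,1) (1,2) (1,3) (2,0) (3,0) (0,0) [ray(0,1) blocked at (1,3); ray(1,0) blocked at (3,0)]
  WN@(2,3): attacks (3,5) (4,4) (1,5) (0,4) (3,1) (4,2) (1,1) (0,2)
  WN@(5,0): attacks (4,2) (3,1)
W attacks (4,4): yes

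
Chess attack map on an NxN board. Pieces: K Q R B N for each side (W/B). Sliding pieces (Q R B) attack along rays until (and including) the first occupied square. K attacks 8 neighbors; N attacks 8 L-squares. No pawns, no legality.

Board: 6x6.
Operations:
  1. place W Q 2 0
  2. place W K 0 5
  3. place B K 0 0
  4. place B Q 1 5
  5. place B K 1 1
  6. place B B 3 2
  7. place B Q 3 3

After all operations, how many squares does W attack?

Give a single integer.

Answer: 17

Derivation:
Op 1: place WQ@(2,0)
Op 2: place WK@(0,5)
Op 3: place BK@(0,0)
Op 4: place BQ@(1,5)
Op 5: place BK@(1,1)
Op 6: place BB@(3,2)
Op 7: place BQ@(3,3)
Per-piece attacks for W:
  WK@(0,5): attacks (0,4) (1,5) (1,4)
  WQ@(2,0): attacks (2,1) (2,2) (2,3) (2,4) (2,5) (3,0) (4,0) (5,0) (1,0) (0,0) (3,1) (4,2) (5,3) (1,1) [ray(-1,0) blocked at (0,0); ray(-1,1) blocked at (1,1)]
Union (17 distinct): (0,0) (0,4) (1,0) (1,1) (1,4) (1,5) (2,1) (2,2) (2,3) (2,4) (2,5) (3,0) (3,1) (4,0) (4,2) (5,0) (5,3)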